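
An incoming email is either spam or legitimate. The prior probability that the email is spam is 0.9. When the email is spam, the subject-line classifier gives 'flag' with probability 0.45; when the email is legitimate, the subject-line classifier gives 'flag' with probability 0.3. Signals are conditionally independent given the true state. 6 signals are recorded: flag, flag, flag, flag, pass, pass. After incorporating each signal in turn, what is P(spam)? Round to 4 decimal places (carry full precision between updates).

After 'flag': P(spam) = 0.45·0.9000 / (0.45·0.9000 + 0.3·0.1000) ≈ 0.9310
After 'flag': P(spam) = 0.45·0.9310 / (0.45·0.9310 + 0.3·0.0690) ≈ 0.9529
After 'flag': P(spam) = 0.45·0.9529 / (0.45·0.9529 + 0.3·0.0471) ≈ 0.9681
After 'flag': P(spam) = 0.45·0.9681 / (0.45·0.9681 + 0.3·0.0319) ≈ 0.9785
After 'pass': P(spam) = 0.55·0.9785 / (0.55·0.9785 + 0.7·0.0215) ≈ 0.9728
After 'pass': P(spam) = 0.55·0.9728 / (0.55·0.9728 + 0.7·0.0272) ≈ 0.9657

0.9657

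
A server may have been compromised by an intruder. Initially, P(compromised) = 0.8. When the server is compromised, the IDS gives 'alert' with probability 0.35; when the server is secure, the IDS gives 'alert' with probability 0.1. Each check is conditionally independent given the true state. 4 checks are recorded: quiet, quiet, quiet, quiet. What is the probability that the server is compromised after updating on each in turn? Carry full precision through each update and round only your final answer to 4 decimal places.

0.5211

After 'quiet': P(compromised) = 0.65·0.8000 / (0.65·0.8000 + 0.9·0.2000) ≈ 0.7429
After 'quiet': P(compromised) = 0.65·0.7429 / (0.65·0.7429 + 0.9·0.2571) ≈ 0.6760
After 'quiet': P(compromised) = 0.65·0.6760 / (0.65·0.6760 + 0.9·0.3240) ≈ 0.6011
After 'quiet': P(compromised) = 0.65·0.6011 / (0.65·0.6011 + 0.9·0.3989) ≈ 0.5211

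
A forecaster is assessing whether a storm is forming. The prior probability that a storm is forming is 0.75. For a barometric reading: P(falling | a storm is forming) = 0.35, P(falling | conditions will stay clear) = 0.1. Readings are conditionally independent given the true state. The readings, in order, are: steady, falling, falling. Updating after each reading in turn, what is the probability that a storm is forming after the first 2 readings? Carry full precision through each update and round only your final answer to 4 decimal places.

After 'steady': P(storm) = 0.65·0.7500 / (0.65·0.7500 + 0.9·0.2500) ≈ 0.6842
After 'falling': P(storm) = 0.35·0.6842 / (0.35·0.6842 + 0.1·0.3158) ≈ 0.8835

0.8835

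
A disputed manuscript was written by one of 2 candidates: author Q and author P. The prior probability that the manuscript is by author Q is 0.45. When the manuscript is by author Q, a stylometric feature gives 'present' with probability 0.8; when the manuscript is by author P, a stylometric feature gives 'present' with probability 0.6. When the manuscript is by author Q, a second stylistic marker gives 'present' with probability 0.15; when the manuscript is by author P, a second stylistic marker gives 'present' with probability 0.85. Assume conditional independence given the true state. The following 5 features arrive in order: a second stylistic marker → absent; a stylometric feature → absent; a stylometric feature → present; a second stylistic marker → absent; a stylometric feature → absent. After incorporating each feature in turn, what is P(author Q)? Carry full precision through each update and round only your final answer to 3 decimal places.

After a second stylistic marker='absent': P(author Q) = 0.85·0.4500 / (0.85·0.4500 + 0.15·0.5500) ≈ 0.8226
After a stylometric feature='absent': P(author Q) = 0.2·0.8226 / (0.2·0.8226 + 0.4·0.1774) ≈ 0.6986
After a stylometric feature='present': P(author Q) = 0.8·0.6986 / (0.8·0.6986 + 0.6·0.3014) ≈ 0.7556
After a second stylistic marker='absent': P(author Q) = 0.85·0.7556 / (0.85·0.7556 + 0.15·0.2444) ≈ 0.9460
After a stylometric feature='absent': P(author Q) = 0.2·0.9460 / (0.2·0.9460 + 0.4·0.0540) ≈ 0.8975

0.898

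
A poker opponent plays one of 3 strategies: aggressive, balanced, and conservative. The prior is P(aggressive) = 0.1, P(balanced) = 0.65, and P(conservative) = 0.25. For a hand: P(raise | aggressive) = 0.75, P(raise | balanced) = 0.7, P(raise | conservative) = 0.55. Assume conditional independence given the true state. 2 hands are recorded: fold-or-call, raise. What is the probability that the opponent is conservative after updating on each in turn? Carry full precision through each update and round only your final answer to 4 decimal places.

Apply Bayes' rule sequentially, carrying P(conservative) forward.
After 'fold-or-call': normaliser = 0.25·0.1000 + 0.3·0.6500 + 0.45·0.2500; P(aggressive) ≈ 0.0752, P(balanced) ≈ 0.5865, P(conservative) ≈ 0.3383
After 'raise': normaliser = 0.75·0.0752 + 0.7·0.5865 + 0.55·0.3383; P(aggressive) ≈ 0.0864, P(balanced) ≈ 0.6287, P(conservative) ≈ 0.2850

0.2850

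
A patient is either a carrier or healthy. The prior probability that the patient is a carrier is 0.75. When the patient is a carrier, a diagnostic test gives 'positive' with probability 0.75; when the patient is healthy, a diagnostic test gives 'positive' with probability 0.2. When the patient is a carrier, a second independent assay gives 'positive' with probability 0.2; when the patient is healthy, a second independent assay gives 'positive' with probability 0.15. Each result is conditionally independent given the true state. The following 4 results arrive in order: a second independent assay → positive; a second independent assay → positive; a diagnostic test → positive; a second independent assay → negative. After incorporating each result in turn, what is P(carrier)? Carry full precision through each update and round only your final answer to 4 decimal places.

0.9496

Each posterior becomes the prior for the next update.
After a second independent assay='positive': P(carrier) = 0.2·0.7500 / (0.2·0.7500 + 0.15·0.2500) ≈ 0.8000
After a second independent assay='positive': P(carrier) = 0.2·0.8000 / (0.2·0.8000 + 0.15·0.2000) ≈ 0.8421
After a diagnostic test='positive': P(carrier) = 0.75·0.8421 / (0.75·0.8421 + 0.2·0.1579) ≈ 0.9524
After a second independent assay='negative': P(carrier) = 0.8·0.9524 / (0.8·0.9524 + 0.85·0.0476) ≈ 0.9496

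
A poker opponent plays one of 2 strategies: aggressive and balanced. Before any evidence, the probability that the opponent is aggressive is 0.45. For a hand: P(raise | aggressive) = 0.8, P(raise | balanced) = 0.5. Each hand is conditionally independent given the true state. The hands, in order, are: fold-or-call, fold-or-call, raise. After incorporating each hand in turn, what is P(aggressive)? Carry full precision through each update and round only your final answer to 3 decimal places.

0.173

After 'fold-or-call': P(aggressive) = 0.2·0.4500 / (0.2·0.4500 + 0.5·0.5500) ≈ 0.2466
After 'fold-or-call': P(aggressive) = 0.2·0.2466 / (0.2·0.2466 + 0.5·0.7534) ≈ 0.1158
After 'raise': P(aggressive) = 0.8·0.1158 / (0.8·0.1158 + 0.5·0.8842) ≈ 0.1732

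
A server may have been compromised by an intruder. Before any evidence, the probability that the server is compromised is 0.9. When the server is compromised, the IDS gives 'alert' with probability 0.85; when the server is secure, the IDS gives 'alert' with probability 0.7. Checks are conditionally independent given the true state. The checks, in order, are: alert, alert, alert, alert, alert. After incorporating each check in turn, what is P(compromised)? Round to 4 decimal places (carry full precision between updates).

0.9596

After 'alert': P(compromised) = 0.85·0.9000 / (0.85·0.9000 + 0.7·0.1000) ≈ 0.9162
After 'alert': P(compromised) = 0.85·0.9162 / (0.85·0.9162 + 0.7·0.0838) ≈ 0.9299
After 'alert': P(compromised) = 0.85·0.9299 / (0.85·0.9299 + 0.7·0.0701) ≈ 0.9416
After 'alert': P(compromised) = 0.85·0.9416 / (0.85·0.9416 + 0.7·0.0584) ≈ 0.9514
After 'alert': P(compromised) = 0.85·0.9514 / (0.85·0.9514 + 0.7·0.0486) ≈ 0.9596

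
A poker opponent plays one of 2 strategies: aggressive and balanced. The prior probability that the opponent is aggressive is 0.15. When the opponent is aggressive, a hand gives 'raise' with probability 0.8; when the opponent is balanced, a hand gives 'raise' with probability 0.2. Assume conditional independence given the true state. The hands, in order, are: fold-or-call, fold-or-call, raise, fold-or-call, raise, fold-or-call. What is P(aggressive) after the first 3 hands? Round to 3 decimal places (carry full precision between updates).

0.042

After 'fold-or-call': P(aggressive) = 0.2·0.1500 / (0.2·0.1500 + 0.8·0.8500) ≈ 0.0423
After 'fold-or-call': P(aggressive) = 0.2·0.0423 / (0.2·0.0423 + 0.8·0.9577) ≈ 0.0109
After 'raise': P(aggressive) = 0.8·0.0109 / (0.8·0.0109 + 0.2·0.9891) ≈ 0.0423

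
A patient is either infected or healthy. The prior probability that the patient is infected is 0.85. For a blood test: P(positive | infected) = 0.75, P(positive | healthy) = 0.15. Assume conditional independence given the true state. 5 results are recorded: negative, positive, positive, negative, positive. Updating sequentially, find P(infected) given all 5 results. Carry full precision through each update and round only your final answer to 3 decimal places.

After 'negative': P(infected) = 0.25·0.8500 / (0.25·0.8500 + 0.85·0.1500) ≈ 0.6250
After 'positive': P(infected) = 0.75·0.6250 / (0.75·0.6250 + 0.15·0.3750) ≈ 0.8929
After 'positive': P(infected) = 0.75·0.8929 / (0.75·0.8929 + 0.15·0.1071) ≈ 0.9766
After 'negative': P(infected) = 0.25·0.9766 / (0.25·0.9766 + 0.85·0.0234) ≈ 0.9246
After 'positive': P(infected) = 0.75·0.9246 / (0.75·0.9246 + 0.15·0.0754) ≈ 0.9839

0.984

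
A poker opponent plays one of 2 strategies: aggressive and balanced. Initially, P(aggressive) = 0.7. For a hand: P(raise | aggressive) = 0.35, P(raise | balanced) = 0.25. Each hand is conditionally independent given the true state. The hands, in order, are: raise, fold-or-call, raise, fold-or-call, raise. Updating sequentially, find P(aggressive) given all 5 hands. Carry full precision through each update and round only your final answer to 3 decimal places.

After 'raise': P(aggressive) = 0.35·0.7000 / (0.35·0.7000 + 0.25·0.3000) ≈ 0.7656
After 'fold-or-call': P(aggressive) = 0.65·0.7656 / (0.65·0.7656 + 0.75·0.2344) ≈ 0.7390
After 'raise': P(aggressive) = 0.35·0.7390 / (0.35·0.7390 + 0.25·0.2610) ≈ 0.7985
After 'fold-or-call': P(aggressive) = 0.65·0.7985 / (0.65·0.7985 + 0.75·0.2015) ≈ 0.7745
After 'raise': P(aggressive) = 0.35·0.7745 / (0.35·0.7745 + 0.25·0.2255) ≈ 0.8279

0.828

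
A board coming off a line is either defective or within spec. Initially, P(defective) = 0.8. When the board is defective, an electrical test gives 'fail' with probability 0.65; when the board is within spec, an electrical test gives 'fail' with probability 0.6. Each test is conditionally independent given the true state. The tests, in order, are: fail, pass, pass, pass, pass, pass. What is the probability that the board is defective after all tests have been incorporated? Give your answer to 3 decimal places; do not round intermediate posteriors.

0.690

After 'fail': P(defective) = 0.65·0.8000 / (0.65·0.8000 + 0.6·0.2000) ≈ 0.8125
After 'pass': P(defective) = 0.35·0.8125 / (0.35·0.8125 + 0.4·0.1875) ≈ 0.7913
After 'pass': P(defective) = 0.35·0.7913 / (0.35·0.7913 + 0.4·0.2087) ≈ 0.7684
After 'pass': P(defective) = 0.35·0.7684 / (0.35·0.7684 + 0.4·0.2316) ≈ 0.7438
After 'pass': P(defective) = 0.35·0.7438 / (0.35·0.7438 + 0.4·0.2562) ≈ 0.7175
After 'pass': P(defective) = 0.35·0.7175 / (0.35·0.7175 + 0.4·0.2825) ≈ 0.6897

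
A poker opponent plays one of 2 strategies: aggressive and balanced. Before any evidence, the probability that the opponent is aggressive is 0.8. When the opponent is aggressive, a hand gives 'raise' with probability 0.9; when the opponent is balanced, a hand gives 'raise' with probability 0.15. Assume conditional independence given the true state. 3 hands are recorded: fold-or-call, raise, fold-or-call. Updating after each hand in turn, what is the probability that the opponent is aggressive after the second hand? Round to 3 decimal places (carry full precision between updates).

0.738

Each posterior becomes the prior for the next update.
After 'fold-or-call': P(aggressive) = 0.1·0.8000 / (0.1·0.8000 + 0.85·0.2000) ≈ 0.3200
After 'raise': P(aggressive) = 0.9·0.3200 / (0.9·0.3200 + 0.15·0.6800) ≈ 0.7385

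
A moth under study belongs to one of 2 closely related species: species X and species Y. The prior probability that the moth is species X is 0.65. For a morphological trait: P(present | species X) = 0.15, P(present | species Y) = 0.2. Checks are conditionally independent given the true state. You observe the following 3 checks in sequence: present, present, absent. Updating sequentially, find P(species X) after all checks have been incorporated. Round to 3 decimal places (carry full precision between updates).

0.526

After 'present': P(species X) = 0.15·0.6500 / (0.15·0.6500 + 0.2·0.3500) ≈ 0.5821
After 'present': P(species X) = 0.15·0.5821 / (0.15·0.5821 + 0.2·0.4179) ≈ 0.5109
After 'absent': P(species X) = 0.85·0.5109 / (0.85·0.5109 + 0.8·0.4891) ≈ 0.5261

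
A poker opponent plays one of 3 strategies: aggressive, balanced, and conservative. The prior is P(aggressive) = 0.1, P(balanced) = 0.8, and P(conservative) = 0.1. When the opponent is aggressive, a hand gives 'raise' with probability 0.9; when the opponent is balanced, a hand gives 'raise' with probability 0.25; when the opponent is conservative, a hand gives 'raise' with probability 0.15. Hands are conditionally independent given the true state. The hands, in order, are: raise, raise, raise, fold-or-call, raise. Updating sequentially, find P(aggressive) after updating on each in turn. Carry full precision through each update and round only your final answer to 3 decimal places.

0.733

After 'raise': normaliser = 0.9·0.1000 + 0.25·0.8000 + 0.15·0.1000; P(aggressive) ≈ 0.2951, P(balanced) ≈ 0.6557, P(conservative) ≈ 0.0492
After 'raise': normaliser = 0.9·0.2951 + 0.25·0.6557 + 0.15·0.0492; P(aggressive) ≈ 0.6079, P(balanced) ≈ 0.3752, P(conservative) ≈ 0.0169
After 'raise': normaliser = 0.9·0.6079 + 0.25·0.3752 + 0.15·0.0169; P(aggressive) ≈ 0.8503, P(balanced) ≈ 0.1458, P(conservative) ≈ 0.0039
After 'fold-or-call': normaliser = 0.1·0.8503 + 0.75·0.1458 + 0.85·0.0039; P(aggressive) ≈ 0.4300, P(balanced) ≈ 0.5530, P(conservative) ≈ 0.0169
After 'raise': normaliser = 0.9·0.4300 + 0.25·0.5530 + 0.15·0.0169; P(aggressive) ≈ 0.7333, P(balanced) ≈ 0.2619, P(conservative) ≈ 0.0048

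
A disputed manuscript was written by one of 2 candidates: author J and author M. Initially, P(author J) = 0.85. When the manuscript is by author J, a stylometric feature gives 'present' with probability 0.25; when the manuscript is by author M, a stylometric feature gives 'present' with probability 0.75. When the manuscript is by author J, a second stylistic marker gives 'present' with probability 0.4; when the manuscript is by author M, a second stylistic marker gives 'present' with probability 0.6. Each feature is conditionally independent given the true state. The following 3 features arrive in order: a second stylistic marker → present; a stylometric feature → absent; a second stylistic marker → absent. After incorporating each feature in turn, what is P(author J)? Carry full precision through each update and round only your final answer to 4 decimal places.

0.9444

After a second stylistic marker='present': P(author J) = 0.4·0.8500 / (0.4·0.8500 + 0.6·0.1500) ≈ 0.7907
After a stylometric feature='absent': P(author J) = 0.75·0.7907 / (0.75·0.7907 + 0.25·0.2093) ≈ 0.9189
After a second stylistic marker='absent': P(author J) = 0.6·0.9189 / (0.6·0.9189 + 0.4·0.0811) ≈ 0.9444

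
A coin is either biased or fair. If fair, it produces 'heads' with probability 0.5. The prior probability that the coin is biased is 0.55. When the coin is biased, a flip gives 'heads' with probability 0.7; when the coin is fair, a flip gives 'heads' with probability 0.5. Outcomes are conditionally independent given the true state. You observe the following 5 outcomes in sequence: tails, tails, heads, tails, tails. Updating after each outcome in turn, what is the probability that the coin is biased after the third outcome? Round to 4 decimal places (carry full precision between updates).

After 'tails': P(biased) = 0.3·0.5500 / (0.3·0.5500 + 0.5·0.4500) ≈ 0.4231
After 'tails': P(biased) = 0.3·0.4231 / (0.3·0.4231 + 0.5·0.5769) ≈ 0.3056
After 'heads': P(biased) = 0.7·0.3056 / (0.7·0.3056 + 0.5·0.6944) ≈ 0.3812

0.3812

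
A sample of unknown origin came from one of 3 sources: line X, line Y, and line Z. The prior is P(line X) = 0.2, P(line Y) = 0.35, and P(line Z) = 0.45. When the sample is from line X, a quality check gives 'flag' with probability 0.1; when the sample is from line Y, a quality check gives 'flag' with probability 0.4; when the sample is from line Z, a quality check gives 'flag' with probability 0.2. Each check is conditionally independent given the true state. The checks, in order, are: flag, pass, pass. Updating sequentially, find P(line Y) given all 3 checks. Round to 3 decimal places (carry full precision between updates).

Apply Bayes' rule sequentially, carrying P(line Y) forward.
After 'flag': normaliser = 0.1·0.2000 + 0.4·0.3500 + 0.2·0.4500; P(line X) ≈ 0.0800, P(line Y) ≈ 0.5600, P(line Z) ≈ 0.3600
After 'pass': normaliser = 0.9·0.0800 + 0.6·0.5600 + 0.8·0.3600; P(line X) ≈ 0.1034, P(line Y) ≈ 0.4828, P(line Z) ≈ 0.4138
After 'pass': normaliser = 0.9·0.1034 + 0.6·0.4828 + 0.8·0.4138; P(line X) ≈ 0.1304, P(line Y) ≈ 0.4058, P(line Z) ≈ 0.4638

0.406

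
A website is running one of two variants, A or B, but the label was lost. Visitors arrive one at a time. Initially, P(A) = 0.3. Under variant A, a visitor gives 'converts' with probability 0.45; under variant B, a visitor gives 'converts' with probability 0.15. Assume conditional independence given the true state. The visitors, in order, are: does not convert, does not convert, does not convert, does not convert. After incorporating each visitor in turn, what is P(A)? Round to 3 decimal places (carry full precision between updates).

0.070

After 'does not convert': P(A) = 0.55·0.3000 / (0.55·0.3000 + 0.85·0.7000) ≈ 0.2171
After 'does not convert': P(A) = 0.55·0.2171 / (0.55·0.2171 + 0.85·0.7829) ≈ 0.1521
After 'does not convert': P(A) = 0.55·0.1521 / (0.55·0.1521 + 0.85·0.8479) ≈ 0.1040
After 'does not convert': P(A) = 0.55·0.1040 / (0.55·0.1040 + 0.85·0.8960) ≈ 0.0699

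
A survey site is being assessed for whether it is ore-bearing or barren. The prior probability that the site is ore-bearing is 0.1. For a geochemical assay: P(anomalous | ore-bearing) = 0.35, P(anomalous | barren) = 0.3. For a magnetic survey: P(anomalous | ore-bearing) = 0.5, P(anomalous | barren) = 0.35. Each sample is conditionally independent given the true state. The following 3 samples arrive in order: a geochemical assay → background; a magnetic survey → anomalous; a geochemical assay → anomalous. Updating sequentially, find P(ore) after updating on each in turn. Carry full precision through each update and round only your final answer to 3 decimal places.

0.147

After a geochemical assay='background': P(ore) = 0.65·0.1000 / (0.65·0.1000 + 0.7·0.9000) ≈ 0.0935
After a magnetic survey='anomalous': P(ore) = 0.5·0.0935 / (0.5·0.0935 + 0.35·0.9065) ≈ 0.1285
After a geochemical assay='anomalous': P(ore) = 0.35·0.1285 / (0.35·0.1285 + 0.3·0.8715) ≈ 0.1467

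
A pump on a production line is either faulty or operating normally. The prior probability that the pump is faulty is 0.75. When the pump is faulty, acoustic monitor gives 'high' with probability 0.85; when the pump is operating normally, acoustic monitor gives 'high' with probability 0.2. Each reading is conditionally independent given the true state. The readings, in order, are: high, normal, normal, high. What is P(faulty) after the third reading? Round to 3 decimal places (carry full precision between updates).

0.310

After 'high': P(faulty) = 0.85·0.7500 / (0.85·0.7500 + 0.2·0.2500) ≈ 0.9273
After 'normal': P(faulty) = 0.15·0.9273 / (0.15·0.9273 + 0.8·0.0727) ≈ 0.7051
After 'normal': P(faulty) = 0.15·0.7051 / (0.15·0.7051 + 0.8·0.2949) ≈ 0.3095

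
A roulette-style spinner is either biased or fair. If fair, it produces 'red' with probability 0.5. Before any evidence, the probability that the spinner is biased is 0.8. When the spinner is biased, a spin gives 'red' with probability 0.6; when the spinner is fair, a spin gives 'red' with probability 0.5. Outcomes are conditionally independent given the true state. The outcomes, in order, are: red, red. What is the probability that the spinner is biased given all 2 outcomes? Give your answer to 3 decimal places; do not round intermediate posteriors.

0.852

Apply Bayes' rule sequentially, carrying P(biased) forward.
After 'red': P(biased) = 0.6·0.8000 / (0.6·0.8000 + 0.5·0.2000) ≈ 0.8276
After 'red': P(biased) = 0.6·0.8276 / (0.6·0.8276 + 0.5·0.1724) ≈ 0.8521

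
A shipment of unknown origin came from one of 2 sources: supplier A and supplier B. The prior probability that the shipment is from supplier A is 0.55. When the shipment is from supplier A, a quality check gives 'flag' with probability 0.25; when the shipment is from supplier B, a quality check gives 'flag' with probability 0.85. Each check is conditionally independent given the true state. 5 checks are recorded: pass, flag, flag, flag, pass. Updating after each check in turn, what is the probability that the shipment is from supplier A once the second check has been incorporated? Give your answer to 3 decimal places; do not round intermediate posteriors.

After 'pass': P(supplier A) = 0.75·0.5500 / (0.75·0.5500 + 0.15·0.4500) ≈ 0.8594
After 'flag': P(supplier A) = 0.25·0.8594 / (0.25·0.8594 + 0.85·0.1406) ≈ 0.6425

0.643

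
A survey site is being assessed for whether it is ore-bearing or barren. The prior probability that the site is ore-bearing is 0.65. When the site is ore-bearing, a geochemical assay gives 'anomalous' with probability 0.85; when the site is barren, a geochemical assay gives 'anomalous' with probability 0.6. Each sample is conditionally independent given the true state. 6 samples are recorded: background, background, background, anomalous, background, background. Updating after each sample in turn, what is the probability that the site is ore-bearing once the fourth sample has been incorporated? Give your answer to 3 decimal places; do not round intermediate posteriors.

After 'background': P(ore) = 0.15·0.6500 / (0.15·0.6500 + 0.4·0.3500) ≈ 0.4105
After 'background': P(ore) = 0.15·0.4105 / (0.15·0.4105 + 0.4·0.5895) ≈ 0.2071
After 'background': P(ore) = 0.15·0.2071 / (0.15·0.2071 + 0.4·0.7929) ≈ 0.0892
After 'anomalous': P(ore) = 0.85·0.0892 / (0.85·0.0892 + 0.6·0.9108) ≈ 0.1218

0.122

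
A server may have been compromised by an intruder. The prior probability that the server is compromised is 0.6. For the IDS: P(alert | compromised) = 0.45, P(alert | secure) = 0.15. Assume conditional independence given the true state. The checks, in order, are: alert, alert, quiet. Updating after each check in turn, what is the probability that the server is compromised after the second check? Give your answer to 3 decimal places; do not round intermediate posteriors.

0.931

After 'alert': P(compromised) = 0.45·0.6000 / (0.45·0.6000 + 0.15·0.4000) ≈ 0.8182
After 'alert': P(compromised) = 0.45·0.8182 / (0.45·0.8182 + 0.15·0.1818) ≈ 0.9310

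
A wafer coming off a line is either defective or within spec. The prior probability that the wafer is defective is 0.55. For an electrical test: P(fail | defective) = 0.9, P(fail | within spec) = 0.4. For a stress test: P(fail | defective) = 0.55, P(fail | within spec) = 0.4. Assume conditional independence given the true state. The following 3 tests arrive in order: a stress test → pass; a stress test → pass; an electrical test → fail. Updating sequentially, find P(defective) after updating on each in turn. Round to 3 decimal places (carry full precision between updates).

0.607

After a stress test='pass': P(defective) = 0.45·0.5500 / (0.45·0.5500 + 0.6·0.4500) ≈ 0.4783
After a stress test='pass': P(defective) = 0.45·0.4783 / (0.45·0.4783 + 0.6·0.5217) ≈ 0.4074
After an electrical test='fail': P(defective) = 0.9·0.4074 / (0.9·0.4074 + 0.4·0.5926) ≈ 0.6074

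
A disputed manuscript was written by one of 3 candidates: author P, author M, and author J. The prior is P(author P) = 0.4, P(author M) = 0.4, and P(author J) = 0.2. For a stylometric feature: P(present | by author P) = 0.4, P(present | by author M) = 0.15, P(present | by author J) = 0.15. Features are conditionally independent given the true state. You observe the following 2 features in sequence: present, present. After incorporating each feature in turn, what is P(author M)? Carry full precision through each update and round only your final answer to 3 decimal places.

Apply Bayes' rule sequentially, carrying P(author M) forward.
After 'present': normaliser = 0.4·0.4000 + 0.15·0.4000 + 0.15·0.2000; P(author P) ≈ 0.6400, P(author M) ≈ 0.2400, P(author J) ≈ 0.1200
After 'present': normaliser = 0.4·0.6400 + 0.15·0.2400 + 0.15·0.1200; P(author P) ≈ 0.8258, P(author M) ≈ 0.1161, P(author J) ≈ 0.0581

0.116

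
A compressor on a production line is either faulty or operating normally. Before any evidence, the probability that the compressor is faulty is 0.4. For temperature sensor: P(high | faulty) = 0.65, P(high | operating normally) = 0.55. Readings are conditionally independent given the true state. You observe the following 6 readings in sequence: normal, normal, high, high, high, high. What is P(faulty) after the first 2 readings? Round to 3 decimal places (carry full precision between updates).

0.287

After 'normal': P(faulty) = 0.35·0.4000 / (0.35·0.4000 + 0.45·0.6000) ≈ 0.3415
After 'normal': P(faulty) = 0.35·0.3415 / (0.35·0.3415 + 0.45·0.6585) ≈ 0.2874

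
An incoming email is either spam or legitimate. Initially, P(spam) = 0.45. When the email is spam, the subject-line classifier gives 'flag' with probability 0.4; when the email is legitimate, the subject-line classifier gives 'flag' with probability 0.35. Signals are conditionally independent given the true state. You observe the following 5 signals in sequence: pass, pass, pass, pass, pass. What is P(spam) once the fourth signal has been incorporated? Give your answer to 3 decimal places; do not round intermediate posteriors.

0.373

Each posterior becomes the prior for the next update.
After 'pass': P(spam) = 0.6·0.4500 / (0.6·0.4500 + 0.65·0.5500) ≈ 0.4303
After 'pass': P(spam) = 0.6·0.4303 / (0.6·0.4303 + 0.65·0.5697) ≈ 0.4108
After 'pass': P(spam) = 0.6·0.4108 / (0.6·0.4108 + 0.65·0.5892) ≈ 0.3916
After 'pass': P(spam) = 0.6·0.3916 / (0.6·0.3916 + 0.65·0.6084) ≈ 0.3727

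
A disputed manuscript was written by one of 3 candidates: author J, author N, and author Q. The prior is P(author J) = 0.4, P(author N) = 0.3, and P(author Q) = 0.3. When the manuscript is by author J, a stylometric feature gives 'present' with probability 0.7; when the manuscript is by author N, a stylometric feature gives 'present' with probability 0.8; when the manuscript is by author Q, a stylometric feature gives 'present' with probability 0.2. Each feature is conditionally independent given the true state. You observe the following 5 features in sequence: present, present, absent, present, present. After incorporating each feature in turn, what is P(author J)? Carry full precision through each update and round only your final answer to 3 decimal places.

Apply Bayes' rule sequentially, carrying P(author J) forward.
After 'present': normaliser = 0.7·0.4000 + 0.8·0.3000 + 0.2·0.3000; P(author J) ≈ 0.4828, P(author N) ≈ 0.4138, P(author Q) ≈ 0.1034
After 'present': normaliser = 0.7·0.4828 + 0.8·0.4138 + 0.2·0.1034; P(author J) ≈ 0.4900, P(author N) ≈ 0.4800, P(author Q) ≈ 0.0300
After 'absent': normaliser = 0.3·0.4900 + 0.2·0.4800 + 0.8·0.0300; P(author J) ≈ 0.5506, P(author N) ≈ 0.3596, P(author Q) ≈ 0.0899
After 'present': normaliser = 0.7·0.5506 + 0.8·0.3596 + 0.2·0.0899; P(author J) ≈ 0.5577, P(author N) ≈ 0.4163, P(author Q) ≈ 0.0260
After 'present': normaliser = 0.7·0.5577 + 0.8·0.4163 + 0.2·0.0260; P(author J) ≈ 0.5358, P(author N) ≈ 0.4570, P(author Q) ≈ 0.0071

0.536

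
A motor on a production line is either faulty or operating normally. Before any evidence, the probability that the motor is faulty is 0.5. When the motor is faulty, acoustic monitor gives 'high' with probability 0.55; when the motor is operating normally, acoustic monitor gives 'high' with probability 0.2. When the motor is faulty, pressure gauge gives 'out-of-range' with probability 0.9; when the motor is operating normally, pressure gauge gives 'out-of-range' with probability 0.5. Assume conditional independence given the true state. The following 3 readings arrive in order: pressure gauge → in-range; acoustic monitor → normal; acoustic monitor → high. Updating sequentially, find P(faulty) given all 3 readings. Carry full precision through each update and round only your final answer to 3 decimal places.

After pressure gauge='in-range': P(faulty) = 0.1·0.5000 / (0.1·0.5000 + 0.5·0.5000) ≈ 0.1667
After acoustic monitor='normal': P(faulty) = 0.45·0.1667 / (0.45·0.1667 + 0.8·0.8333) ≈ 0.1011
After acoustic monitor='high': P(faulty) = 0.55·0.1011 / (0.55·0.1011 + 0.2·0.8989) ≈ 0.2363

0.236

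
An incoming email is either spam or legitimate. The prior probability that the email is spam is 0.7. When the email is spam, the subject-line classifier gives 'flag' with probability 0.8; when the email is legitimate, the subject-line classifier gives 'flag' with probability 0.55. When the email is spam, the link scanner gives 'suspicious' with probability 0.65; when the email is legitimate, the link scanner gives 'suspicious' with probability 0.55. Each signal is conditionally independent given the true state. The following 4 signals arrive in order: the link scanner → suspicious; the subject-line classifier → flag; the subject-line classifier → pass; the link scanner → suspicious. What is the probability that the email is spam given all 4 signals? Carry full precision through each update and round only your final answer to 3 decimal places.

0.678

After the link scanner='suspicious': P(spam) = 0.65·0.7000 / (0.65·0.7000 + 0.55·0.3000) ≈ 0.7339
After the subject-line classifier='flag': P(spam) = 0.8·0.7339 / (0.8·0.7339 + 0.55·0.2661) ≈ 0.8004
After the subject-line classifier='pass': P(spam) = 0.2·0.8004 / (0.2·0.8004 + 0.45·0.1996) ≈ 0.6406
After the link scanner='suspicious': P(spam) = 0.65·0.6406 / (0.65·0.6406 + 0.55·0.3594) ≈ 0.6781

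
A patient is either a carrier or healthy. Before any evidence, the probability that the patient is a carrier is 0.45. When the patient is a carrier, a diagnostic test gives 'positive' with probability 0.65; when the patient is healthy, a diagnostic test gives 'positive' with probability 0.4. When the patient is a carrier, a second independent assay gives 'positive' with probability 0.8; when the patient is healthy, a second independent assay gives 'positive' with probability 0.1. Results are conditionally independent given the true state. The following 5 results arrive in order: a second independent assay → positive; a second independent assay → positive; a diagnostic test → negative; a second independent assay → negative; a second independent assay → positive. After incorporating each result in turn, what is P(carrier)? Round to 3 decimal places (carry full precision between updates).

Apply Bayes' rule sequentially, carrying P(carrier) forward.
After a second independent assay='positive': P(carrier) = 0.8·0.4500 / (0.8·0.4500 + 0.1·0.5500) ≈ 0.8675
After a second independent assay='positive': P(carrier) = 0.8·0.8675 / (0.8·0.8675 + 0.1·0.1325) ≈ 0.9813
After a diagnostic test='negative': P(carrier) = 0.35·0.9813 / (0.35·0.9813 + 0.6·0.0187) ≈ 0.9683
After a second independent assay='negative': P(carrier) = 0.2·0.9683 / (0.2·0.9683 + 0.9·0.0317) ≈ 0.8716
After a second independent assay='positive': P(carrier) = 0.8·0.8716 / (0.8·0.8716 + 0.1·0.1284) ≈ 0.9819

0.982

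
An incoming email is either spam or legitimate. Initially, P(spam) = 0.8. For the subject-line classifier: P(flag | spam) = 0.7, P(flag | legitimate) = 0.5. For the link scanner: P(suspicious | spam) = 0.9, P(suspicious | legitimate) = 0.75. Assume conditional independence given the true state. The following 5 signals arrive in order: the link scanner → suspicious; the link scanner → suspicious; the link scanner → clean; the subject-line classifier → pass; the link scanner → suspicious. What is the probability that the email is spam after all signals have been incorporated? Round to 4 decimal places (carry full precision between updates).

After the link scanner='suspicious': P(spam) = 0.9·0.8000 / (0.9·0.8000 + 0.75·0.2000) ≈ 0.8276
After the link scanner='suspicious': P(spam) = 0.9·0.8276 / (0.9·0.8276 + 0.75·0.1724) ≈ 0.8521
After the link scanner='clean': P(spam) = 0.1·0.8521 / (0.1·0.8521 + 0.25·0.1479) ≈ 0.6973
After the subject-line classifier='pass': P(spam) = 0.3·0.6973 / (0.3·0.6973 + 0.5·0.3027) ≈ 0.5803
After the link scanner='suspicious': P(spam) = 0.9·0.5803 / (0.9·0.5803 + 0.75·0.4197) ≈ 0.6239

0.6239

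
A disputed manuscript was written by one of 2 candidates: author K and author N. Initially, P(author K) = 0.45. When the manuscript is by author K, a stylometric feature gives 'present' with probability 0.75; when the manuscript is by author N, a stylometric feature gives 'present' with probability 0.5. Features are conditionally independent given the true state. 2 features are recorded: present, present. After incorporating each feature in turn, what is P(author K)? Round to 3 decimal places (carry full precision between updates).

0.648

After 'present': P(author K) = 0.75·0.4500 / (0.75·0.4500 + 0.5·0.5500) ≈ 0.5510
After 'present': P(author K) = 0.75·0.5510 / (0.75·0.5510 + 0.5·0.4490) ≈ 0.6480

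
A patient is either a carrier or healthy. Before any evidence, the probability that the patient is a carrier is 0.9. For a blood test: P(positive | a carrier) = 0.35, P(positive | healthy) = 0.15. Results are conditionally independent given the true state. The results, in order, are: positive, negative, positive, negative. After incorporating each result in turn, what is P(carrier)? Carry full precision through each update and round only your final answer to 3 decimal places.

0.966

Apply Bayes' rule sequentially, carrying P(carrier) forward.
After 'positive': P(carrier) = 0.35·0.9000 / (0.35·0.9000 + 0.15·0.1000) ≈ 0.9545
After 'negative': P(carrier) = 0.65·0.9545 / (0.65·0.9545 + 0.85·0.0455) ≈ 0.9414
After 'positive': P(carrier) = 0.35·0.9414 / (0.35·0.9414 + 0.15·0.0586) ≈ 0.9740
After 'negative': P(carrier) = 0.65·0.9740 / (0.65·0.9740 + 0.85·0.0260) ≈ 0.9663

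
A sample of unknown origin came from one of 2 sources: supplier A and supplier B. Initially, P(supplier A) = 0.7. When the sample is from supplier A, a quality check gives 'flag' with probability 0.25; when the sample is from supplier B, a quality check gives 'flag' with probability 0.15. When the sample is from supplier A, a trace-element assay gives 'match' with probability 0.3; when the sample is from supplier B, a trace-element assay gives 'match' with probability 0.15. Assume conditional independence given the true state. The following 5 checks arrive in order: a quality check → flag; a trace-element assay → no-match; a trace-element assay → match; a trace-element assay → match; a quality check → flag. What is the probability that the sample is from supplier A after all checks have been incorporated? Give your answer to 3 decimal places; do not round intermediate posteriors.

0.955

After a quality check='flag': P(supplier A) = 0.25·0.7000 / (0.25·0.7000 + 0.15·0.3000) ≈ 0.7955
After a trace-element assay='no-match': P(supplier A) = 0.7·0.7955 / (0.7·0.7955 + 0.85·0.2045) ≈ 0.7621
After a trace-element assay='match': P(supplier A) = 0.3·0.7621 / (0.3·0.7621 + 0.15·0.2379) ≈ 0.8650
After a trace-element assay='match': P(supplier A) = 0.3·0.8650 / (0.3·0.8650 + 0.15·0.1350) ≈ 0.9276
After a quality check='flag': P(supplier A) = 0.25·0.9276 / (0.25·0.9276 + 0.15·0.0724) ≈ 0.9553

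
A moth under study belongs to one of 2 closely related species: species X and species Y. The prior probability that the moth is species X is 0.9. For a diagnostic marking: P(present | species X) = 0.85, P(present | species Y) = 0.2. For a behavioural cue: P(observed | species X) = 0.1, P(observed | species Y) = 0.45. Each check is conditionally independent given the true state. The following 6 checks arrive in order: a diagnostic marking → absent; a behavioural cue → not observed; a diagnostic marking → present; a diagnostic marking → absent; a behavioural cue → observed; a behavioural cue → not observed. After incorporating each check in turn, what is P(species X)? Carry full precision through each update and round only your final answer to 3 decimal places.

After a diagnostic marking='absent': P(species X) = 0.15·0.9000 / (0.15·0.9000 + 0.8·0.1000) ≈ 0.6279
After a behavioural cue='not observed': P(species X) = 0.9·0.6279 / (0.9·0.6279 + 0.55·0.3721) ≈ 0.7341
After a diagnostic marking='present': P(species X) = 0.85·0.7341 / (0.85·0.7341 + 0.2·0.2659) ≈ 0.9215
After a diagnostic marking='absent': P(species X) = 0.15·0.9215 / (0.15·0.9215 + 0.8·0.0785) ≈ 0.6875
After a behavioural cue='observed': P(species X) = 0.1·0.6875 / (0.1·0.6875 + 0.45·0.3125) ≈ 0.3284
After a behavioural cue='not observed': P(species X) = 0.9·0.3284 / (0.9·0.3284 + 0.55·0.6716) ≈ 0.4445

0.444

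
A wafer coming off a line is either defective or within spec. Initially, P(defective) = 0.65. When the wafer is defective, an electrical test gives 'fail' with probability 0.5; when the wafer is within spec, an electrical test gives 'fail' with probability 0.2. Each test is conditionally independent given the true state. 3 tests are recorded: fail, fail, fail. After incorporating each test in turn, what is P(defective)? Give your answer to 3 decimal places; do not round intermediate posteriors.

Apply Bayes' rule sequentially, carrying P(defective) forward.
After 'fail': P(defective) = 0.5·0.6500 / (0.5·0.6500 + 0.2·0.3500) ≈ 0.8228
After 'fail': P(defective) = 0.5·0.8228 / (0.5·0.8228 + 0.2·0.1772) ≈ 0.9207
After 'fail': P(defective) = 0.5·0.9207 / (0.5·0.9207 + 0.2·0.0793) ≈ 0.9667

0.967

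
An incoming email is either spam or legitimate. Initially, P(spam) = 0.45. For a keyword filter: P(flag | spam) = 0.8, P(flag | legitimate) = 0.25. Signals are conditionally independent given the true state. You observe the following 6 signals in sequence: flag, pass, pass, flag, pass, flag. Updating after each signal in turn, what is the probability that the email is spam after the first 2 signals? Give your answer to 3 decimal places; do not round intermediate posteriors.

After 'flag': P(spam) = 0.8·0.4500 / (0.8·0.4500 + 0.25·0.5500) ≈ 0.7236
After 'pass': P(spam) = 0.2·0.7236 / (0.2·0.7236 + 0.75·0.2764) ≈ 0.4111

0.411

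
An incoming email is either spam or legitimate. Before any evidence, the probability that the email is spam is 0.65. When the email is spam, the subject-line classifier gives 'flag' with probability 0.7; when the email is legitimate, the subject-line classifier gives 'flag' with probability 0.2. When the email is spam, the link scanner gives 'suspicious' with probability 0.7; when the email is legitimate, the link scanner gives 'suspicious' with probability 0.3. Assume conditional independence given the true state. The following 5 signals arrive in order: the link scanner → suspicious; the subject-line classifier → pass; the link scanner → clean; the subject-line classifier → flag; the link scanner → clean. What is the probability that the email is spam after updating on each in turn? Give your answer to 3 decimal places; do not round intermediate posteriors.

After the link scanner='suspicious': P(spam) = 0.7·0.6500 / (0.7·0.6500 + 0.3·0.3500) ≈ 0.8125
After the subject-line classifier='pass': P(spam) = 0.3·0.8125 / (0.3·0.8125 + 0.8·0.1875) ≈ 0.6190
After the link scanner='clean': P(spam) = 0.3·0.6190 / (0.3·0.6190 + 0.7·0.3810) ≈ 0.4105
After the subject-line classifier='flag': P(spam) = 0.7·0.4105 / (0.7·0.4105 + 0.2·0.5895) ≈ 0.7091
After the link scanner='clean': P(spam) = 0.3·0.7091 / (0.3·0.7091 + 0.7·0.2909) ≈ 0.5109

0.511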